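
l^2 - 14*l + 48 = (l - 8)*(l - 6)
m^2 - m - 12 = (m - 4)*(m + 3)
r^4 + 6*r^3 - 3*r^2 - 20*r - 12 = (r - 2)*(r + 1)^2*(r + 6)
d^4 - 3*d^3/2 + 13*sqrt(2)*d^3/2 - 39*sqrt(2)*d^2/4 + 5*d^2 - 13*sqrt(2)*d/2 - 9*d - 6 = (d - 2)*(d + 1/2)*(d + sqrt(2)/2)*(d + 6*sqrt(2))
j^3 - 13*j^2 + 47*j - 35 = (j - 7)*(j - 5)*(j - 1)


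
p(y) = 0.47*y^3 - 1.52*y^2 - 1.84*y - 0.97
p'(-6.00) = 67.16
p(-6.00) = -146.17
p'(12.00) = 164.72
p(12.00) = 570.23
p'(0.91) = -3.44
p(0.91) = -3.55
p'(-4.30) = 37.30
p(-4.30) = -58.53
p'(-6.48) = 77.07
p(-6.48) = -180.76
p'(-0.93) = 2.21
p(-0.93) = -0.95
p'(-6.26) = 72.44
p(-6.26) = -164.31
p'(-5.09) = 50.16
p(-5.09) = -92.96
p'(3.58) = 5.35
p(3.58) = -5.47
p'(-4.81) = 45.40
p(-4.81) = -79.59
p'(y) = 1.41*y^2 - 3.04*y - 1.84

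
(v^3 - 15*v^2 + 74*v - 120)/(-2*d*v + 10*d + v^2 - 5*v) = (v^2 - 10*v + 24)/(-2*d + v)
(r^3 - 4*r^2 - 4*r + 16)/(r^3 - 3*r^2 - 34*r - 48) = (r^2 - 6*r + 8)/(r^2 - 5*r - 24)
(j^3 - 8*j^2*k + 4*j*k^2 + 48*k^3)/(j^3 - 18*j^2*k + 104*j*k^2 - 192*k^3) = (j + 2*k)/(j - 8*k)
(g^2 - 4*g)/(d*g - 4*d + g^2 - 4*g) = g/(d + g)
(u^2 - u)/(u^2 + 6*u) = (u - 1)/(u + 6)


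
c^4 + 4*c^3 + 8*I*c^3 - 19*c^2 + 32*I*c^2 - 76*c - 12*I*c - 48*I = (c + 4)*(c + I)*(c + 3*I)*(c + 4*I)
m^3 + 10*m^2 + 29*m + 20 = (m + 1)*(m + 4)*(m + 5)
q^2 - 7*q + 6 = (q - 6)*(q - 1)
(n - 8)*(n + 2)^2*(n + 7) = n^4 + 3*n^3 - 56*n^2 - 228*n - 224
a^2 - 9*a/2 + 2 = (a - 4)*(a - 1/2)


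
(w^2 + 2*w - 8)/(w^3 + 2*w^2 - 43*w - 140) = (w - 2)/(w^2 - 2*w - 35)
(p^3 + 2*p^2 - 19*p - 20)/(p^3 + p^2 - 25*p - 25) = (p - 4)/(p - 5)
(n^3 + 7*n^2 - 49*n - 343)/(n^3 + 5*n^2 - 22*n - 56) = (n^2 - 49)/(n^2 - 2*n - 8)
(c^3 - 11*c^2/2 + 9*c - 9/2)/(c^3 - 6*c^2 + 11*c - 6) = (c - 3/2)/(c - 2)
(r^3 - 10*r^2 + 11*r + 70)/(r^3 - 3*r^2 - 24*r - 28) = (r - 5)/(r + 2)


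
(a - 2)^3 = a^3 - 6*a^2 + 12*a - 8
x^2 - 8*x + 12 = (x - 6)*(x - 2)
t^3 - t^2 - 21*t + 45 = (t - 3)^2*(t + 5)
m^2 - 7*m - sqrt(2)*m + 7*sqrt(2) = (m - 7)*(m - sqrt(2))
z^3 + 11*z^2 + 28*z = z*(z + 4)*(z + 7)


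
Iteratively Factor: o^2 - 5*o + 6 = (o - 2)*(o - 3)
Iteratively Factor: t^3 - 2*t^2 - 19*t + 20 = (t + 4)*(t^2 - 6*t + 5) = (t - 5)*(t + 4)*(t - 1)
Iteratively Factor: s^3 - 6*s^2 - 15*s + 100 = (s + 4)*(s^2 - 10*s + 25) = (s - 5)*(s + 4)*(s - 5)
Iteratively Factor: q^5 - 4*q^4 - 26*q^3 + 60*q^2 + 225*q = (q - 5)*(q^4 + q^3 - 21*q^2 - 45*q) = (q - 5)*(q + 3)*(q^3 - 2*q^2 - 15*q) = (q - 5)*(q + 3)^2*(q^2 - 5*q) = q*(q - 5)*(q + 3)^2*(q - 5)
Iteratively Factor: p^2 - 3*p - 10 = (p - 5)*(p + 2)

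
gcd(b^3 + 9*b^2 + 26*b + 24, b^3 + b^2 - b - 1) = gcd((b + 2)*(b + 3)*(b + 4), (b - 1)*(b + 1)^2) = 1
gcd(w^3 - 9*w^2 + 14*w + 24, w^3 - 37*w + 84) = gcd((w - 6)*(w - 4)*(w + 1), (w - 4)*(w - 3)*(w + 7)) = w - 4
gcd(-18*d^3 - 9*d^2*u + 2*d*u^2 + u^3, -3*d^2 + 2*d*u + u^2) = 3*d + u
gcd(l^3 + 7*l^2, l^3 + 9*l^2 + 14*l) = l^2 + 7*l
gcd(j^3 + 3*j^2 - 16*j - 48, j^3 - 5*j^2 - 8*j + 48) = j^2 - j - 12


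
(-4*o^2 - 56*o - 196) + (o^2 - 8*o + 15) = -3*o^2 - 64*o - 181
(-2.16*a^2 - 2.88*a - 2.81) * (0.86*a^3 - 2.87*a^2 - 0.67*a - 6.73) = -1.8576*a^5 + 3.7224*a^4 + 7.2962*a^3 + 24.5311*a^2 + 21.2651*a + 18.9113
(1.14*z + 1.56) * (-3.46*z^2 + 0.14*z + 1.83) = -3.9444*z^3 - 5.238*z^2 + 2.3046*z + 2.8548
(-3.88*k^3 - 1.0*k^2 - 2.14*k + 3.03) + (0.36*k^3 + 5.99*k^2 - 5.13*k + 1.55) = -3.52*k^3 + 4.99*k^2 - 7.27*k + 4.58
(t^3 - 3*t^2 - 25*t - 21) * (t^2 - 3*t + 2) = t^5 - 6*t^4 - 14*t^3 + 48*t^2 + 13*t - 42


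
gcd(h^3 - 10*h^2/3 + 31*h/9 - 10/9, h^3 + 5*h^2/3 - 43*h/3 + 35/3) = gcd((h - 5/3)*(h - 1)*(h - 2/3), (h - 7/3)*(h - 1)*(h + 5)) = h - 1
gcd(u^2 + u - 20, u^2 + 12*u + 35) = u + 5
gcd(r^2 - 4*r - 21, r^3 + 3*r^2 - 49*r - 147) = r^2 - 4*r - 21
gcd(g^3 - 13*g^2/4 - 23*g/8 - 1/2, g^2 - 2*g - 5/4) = g + 1/2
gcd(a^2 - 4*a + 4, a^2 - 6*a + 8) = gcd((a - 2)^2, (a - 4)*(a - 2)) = a - 2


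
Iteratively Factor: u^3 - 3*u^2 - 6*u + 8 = (u - 1)*(u^2 - 2*u - 8) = (u - 4)*(u - 1)*(u + 2)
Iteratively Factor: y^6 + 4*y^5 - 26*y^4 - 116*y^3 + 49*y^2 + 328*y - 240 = (y - 1)*(y^5 + 5*y^4 - 21*y^3 - 137*y^2 - 88*y + 240) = (y - 1)*(y + 4)*(y^4 + y^3 - 25*y^2 - 37*y + 60) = (y - 1)*(y + 4)^2*(y^3 - 3*y^2 - 13*y + 15) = (y - 1)^2*(y + 4)^2*(y^2 - 2*y - 15) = (y - 5)*(y - 1)^2*(y + 4)^2*(y + 3)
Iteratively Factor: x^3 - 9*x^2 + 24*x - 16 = (x - 4)*(x^2 - 5*x + 4) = (x - 4)*(x - 1)*(x - 4)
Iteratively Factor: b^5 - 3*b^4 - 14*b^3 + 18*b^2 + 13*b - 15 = (b - 5)*(b^4 + 2*b^3 - 4*b^2 - 2*b + 3) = (b - 5)*(b - 1)*(b^3 + 3*b^2 - b - 3) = (b - 5)*(b - 1)^2*(b^2 + 4*b + 3) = (b - 5)*(b - 1)^2*(b + 3)*(b + 1)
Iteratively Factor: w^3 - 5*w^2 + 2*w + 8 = (w - 2)*(w^2 - 3*w - 4) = (w - 4)*(w - 2)*(w + 1)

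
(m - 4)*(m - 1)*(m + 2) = m^3 - 3*m^2 - 6*m + 8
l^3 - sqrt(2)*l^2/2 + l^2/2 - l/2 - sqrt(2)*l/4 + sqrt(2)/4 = (l - 1/2)*(l + 1)*(l - sqrt(2)/2)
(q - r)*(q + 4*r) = q^2 + 3*q*r - 4*r^2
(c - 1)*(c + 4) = c^2 + 3*c - 4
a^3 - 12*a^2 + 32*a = a*(a - 8)*(a - 4)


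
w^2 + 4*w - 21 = (w - 3)*(w + 7)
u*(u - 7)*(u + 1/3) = u^3 - 20*u^2/3 - 7*u/3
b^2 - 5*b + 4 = (b - 4)*(b - 1)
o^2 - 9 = (o - 3)*(o + 3)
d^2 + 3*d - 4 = (d - 1)*(d + 4)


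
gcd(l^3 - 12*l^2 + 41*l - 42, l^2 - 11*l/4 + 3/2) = l - 2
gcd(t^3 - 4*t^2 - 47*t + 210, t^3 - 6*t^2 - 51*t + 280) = t^2 + 2*t - 35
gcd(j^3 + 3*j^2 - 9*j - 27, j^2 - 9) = j^2 - 9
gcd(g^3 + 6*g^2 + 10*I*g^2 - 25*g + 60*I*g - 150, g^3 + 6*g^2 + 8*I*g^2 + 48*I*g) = g + 6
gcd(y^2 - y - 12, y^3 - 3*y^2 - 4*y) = y - 4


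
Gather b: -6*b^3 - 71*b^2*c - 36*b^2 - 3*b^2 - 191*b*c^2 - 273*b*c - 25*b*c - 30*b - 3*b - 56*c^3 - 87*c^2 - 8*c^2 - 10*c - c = -6*b^3 + b^2*(-71*c - 39) + b*(-191*c^2 - 298*c - 33) - 56*c^3 - 95*c^2 - 11*c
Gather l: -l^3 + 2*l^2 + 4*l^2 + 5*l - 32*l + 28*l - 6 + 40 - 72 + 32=-l^3 + 6*l^2 + l - 6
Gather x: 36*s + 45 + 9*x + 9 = 36*s + 9*x + 54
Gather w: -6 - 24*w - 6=-24*w - 12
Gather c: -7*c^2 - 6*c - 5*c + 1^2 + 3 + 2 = -7*c^2 - 11*c + 6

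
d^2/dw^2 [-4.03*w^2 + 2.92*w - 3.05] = -8.06000000000000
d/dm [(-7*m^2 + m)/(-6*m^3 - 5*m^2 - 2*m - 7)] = (-42*m^4 + 12*m^3 + 19*m^2 + 98*m - 7)/(36*m^6 + 60*m^5 + 49*m^4 + 104*m^3 + 74*m^2 + 28*m + 49)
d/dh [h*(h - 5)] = 2*h - 5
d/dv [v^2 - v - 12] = 2*v - 1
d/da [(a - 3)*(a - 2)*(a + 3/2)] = 3*a^2 - 7*a - 3/2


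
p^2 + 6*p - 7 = (p - 1)*(p + 7)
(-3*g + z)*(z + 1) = -3*g*z - 3*g + z^2 + z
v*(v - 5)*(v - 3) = v^3 - 8*v^2 + 15*v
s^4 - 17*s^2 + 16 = (s - 4)*(s - 1)*(s + 1)*(s + 4)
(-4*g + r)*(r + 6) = -4*g*r - 24*g + r^2 + 6*r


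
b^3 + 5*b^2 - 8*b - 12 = (b - 2)*(b + 1)*(b + 6)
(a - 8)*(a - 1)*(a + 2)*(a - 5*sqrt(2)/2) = a^4 - 7*a^3 - 5*sqrt(2)*a^3/2 - 10*a^2 + 35*sqrt(2)*a^2/2 + 16*a + 25*sqrt(2)*a - 40*sqrt(2)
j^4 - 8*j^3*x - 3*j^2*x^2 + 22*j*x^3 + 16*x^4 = (j - 8*x)*(j - 2*x)*(j + x)^2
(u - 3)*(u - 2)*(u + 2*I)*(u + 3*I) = u^4 - 5*u^3 + 5*I*u^3 - 25*I*u^2 + 30*u + 30*I*u - 36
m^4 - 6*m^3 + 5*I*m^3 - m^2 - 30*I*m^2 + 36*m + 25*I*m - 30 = (m - 5)*(m - 1)*(m + 2*I)*(m + 3*I)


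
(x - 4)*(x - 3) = x^2 - 7*x + 12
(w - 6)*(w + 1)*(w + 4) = w^3 - w^2 - 26*w - 24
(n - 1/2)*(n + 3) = n^2 + 5*n/2 - 3/2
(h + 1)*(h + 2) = h^2 + 3*h + 2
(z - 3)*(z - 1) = z^2 - 4*z + 3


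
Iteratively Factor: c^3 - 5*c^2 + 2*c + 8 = (c - 4)*(c^2 - c - 2) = (c - 4)*(c - 2)*(c + 1)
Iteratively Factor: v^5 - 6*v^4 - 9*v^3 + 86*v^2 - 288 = (v + 3)*(v^4 - 9*v^3 + 18*v^2 + 32*v - 96) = (v - 3)*(v + 3)*(v^3 - 6*v^2 + 32) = (v - 4)*(v - 3)*(v + 3)*(v^2 - 2*v - 8) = (v - 4)*(v - 3)*(v + 2)*(v + 3)*(v - 4)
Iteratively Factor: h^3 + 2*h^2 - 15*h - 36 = (h + 3)*(h^2 - h - 12) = (h + 3)^2*(h - 4)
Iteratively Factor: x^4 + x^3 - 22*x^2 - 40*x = (x + 4)*(x^3 - 3*x^2 - 10*x) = (x - 5)*(x + 4)*(x^2 + 2*x) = (x - 5)*(x + 2)*(x + 4)*(x)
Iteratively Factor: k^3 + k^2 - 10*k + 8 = (k - 2)*(k^2 + 3*k - 4) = (k - 2)*(k - 1)*(k + 4)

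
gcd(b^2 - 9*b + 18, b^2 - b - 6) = b - 3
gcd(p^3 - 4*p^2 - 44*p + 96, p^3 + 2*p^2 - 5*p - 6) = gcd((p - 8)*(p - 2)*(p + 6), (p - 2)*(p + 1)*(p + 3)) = p - 2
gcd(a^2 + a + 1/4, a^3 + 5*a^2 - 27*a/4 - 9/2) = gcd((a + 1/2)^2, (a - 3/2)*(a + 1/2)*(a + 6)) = a + 1/2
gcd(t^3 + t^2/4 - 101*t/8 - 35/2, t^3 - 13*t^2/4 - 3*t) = t - 4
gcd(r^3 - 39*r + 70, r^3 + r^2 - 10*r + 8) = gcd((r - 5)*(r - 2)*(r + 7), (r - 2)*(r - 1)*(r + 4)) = r - 2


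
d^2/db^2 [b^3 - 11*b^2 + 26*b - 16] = 6*b - 22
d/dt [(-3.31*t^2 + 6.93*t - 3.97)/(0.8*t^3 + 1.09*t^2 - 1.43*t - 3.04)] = (2.648*t^4 - 11.088*t^3 + 6.7076*t^2 + 28.7794*t - 26.7443)/(0.64*t^6 + 1.744*t^5 - 1.0999*t^4 - 7.9814*t^3 - 4.5823*t^2 + 8.6944*t + 9.2416)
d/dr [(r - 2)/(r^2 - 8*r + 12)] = -1/(r^2 - 12*r + 36)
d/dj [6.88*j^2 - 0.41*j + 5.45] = 13.76*j - 0.41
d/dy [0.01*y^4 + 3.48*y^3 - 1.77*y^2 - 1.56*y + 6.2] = 0.04*y^3 + 10.44*y^2 - 3.54*y - 1.56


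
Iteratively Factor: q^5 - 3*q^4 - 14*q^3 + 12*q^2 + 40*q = (q)*(q^4 - 3*q^3 - 14*q^2 + 12*q + 40) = q*(q + 2)*(q^3 - 5*q^2 - 4*q + 20) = q*(q + 2)^2*(q^2 - 7*q + 10) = q*(q - 5)*(q + 2)^2*(q - 2)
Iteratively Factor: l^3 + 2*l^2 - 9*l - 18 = (l - 3)*(l^2 + 5*l + 6) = (l - 3)*(l + 2)*(l + 3)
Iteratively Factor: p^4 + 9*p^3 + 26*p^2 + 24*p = (p)*(p^3 + 9*p^2 + 26*p + 24) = p*(p + 2)*(p^2 + 7*p + 12) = p*(p + 2)*(p + 4)*(p + 3)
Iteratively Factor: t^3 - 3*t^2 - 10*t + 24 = (t - 4)*(t^2 + t - 6) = (t - 4)*(t - 2)*(t + 3)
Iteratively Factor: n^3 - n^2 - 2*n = (n + 1)*(n^2 - 2*n) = n*(n + 1)*(n - 2)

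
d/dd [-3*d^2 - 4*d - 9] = -6*d - 4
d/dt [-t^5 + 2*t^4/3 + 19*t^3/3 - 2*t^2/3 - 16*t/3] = -5*t^4 + 8*t^3/3 + 19*t^2 - 4*t/3 - 16/3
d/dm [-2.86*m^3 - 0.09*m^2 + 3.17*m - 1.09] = -8.58*m^2 - 0.18*m + 3.17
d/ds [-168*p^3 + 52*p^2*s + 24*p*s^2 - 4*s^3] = 52*p^2 + 48*p*s - 12*s^2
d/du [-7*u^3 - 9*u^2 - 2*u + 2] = -21*u^2 - 18*u - 2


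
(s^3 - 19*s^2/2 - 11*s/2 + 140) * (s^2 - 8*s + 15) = s^5 - 35*s^4/2 + 171*s^3/2 + 83*s^2/2 - 2405*s/2 + 2100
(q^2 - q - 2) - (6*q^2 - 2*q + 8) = -5*q^2 + q - 10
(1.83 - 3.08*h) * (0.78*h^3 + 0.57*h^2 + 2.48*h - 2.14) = -2.4024*h^4 - 0.3282*h^3 - 6.5953*h^2 + 11.1296*h - 3.9162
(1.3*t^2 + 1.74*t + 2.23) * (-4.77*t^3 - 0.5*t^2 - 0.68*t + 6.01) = -6.201*t^5 - 8.9498*t^4 - 12.3911*t^3 + 5.5148*t^2 + 8.941*t + 13.4023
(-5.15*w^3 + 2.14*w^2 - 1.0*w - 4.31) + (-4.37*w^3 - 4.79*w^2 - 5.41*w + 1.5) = -9.52*w^3 - 2.65*w^2 - 6.41*w - 2.81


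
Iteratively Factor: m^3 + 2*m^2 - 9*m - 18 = (m - 3)*(m^2 + 5*m + 6) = (m - 3)*(m + 3)*(m + 2)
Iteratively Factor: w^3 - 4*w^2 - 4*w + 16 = (w - 4)*(w^2 - 4) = (w - 4)*(w + 2)*(w - 2)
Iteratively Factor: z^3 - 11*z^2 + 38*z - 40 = (z - 4)*(z^2 - 7*z + 10) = (z - 4)*(z - 2)*(z - 5)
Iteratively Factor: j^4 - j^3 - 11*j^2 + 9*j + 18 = (j + 3)*(j^3 - 4*j^2 + j + 6) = (j - 2)*(j + 3)*(j^2 - 2*j - 3) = (j - 3)*(j - 2)*(j + 3)*(j + 1)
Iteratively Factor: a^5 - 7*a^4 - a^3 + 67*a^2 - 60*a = (a - 1)*(a^4 - 6*a^3 - 7*a^2 + 60*a) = (a - 4)*(a - 1)*(a^3 - 2*a^2 - 15*a) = (a - 5)*(a - 4)*(a - 1)*(a^2 + 3*a) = (a - 5)*(a - 4)*(a - 1)*(a + 3)*(a)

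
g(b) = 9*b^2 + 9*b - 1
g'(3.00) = 63.00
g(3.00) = 107.00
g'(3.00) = 63.00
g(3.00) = 107.00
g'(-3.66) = -56.88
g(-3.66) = 86.62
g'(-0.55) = -0.90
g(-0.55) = -3.23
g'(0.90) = 25.20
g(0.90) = 14.39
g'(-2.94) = -43.92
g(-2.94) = 50.33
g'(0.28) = 14.04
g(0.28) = 2.23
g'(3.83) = 77.94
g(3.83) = 165.49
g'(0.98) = 26.64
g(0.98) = 16.46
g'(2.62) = 56.16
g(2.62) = 84.36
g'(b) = 18*b + 9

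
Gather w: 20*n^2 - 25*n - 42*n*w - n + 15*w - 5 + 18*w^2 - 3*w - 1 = 20*n^2 - 26*n + 18*w^2 + w*(12 - 42*n) - 6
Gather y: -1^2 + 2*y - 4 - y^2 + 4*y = -y^2 + 6*y - 5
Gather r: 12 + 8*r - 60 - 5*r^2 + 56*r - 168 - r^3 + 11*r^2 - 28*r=-r^3 + 6*r^2 + 36*r - 216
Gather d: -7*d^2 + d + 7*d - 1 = -7*d^2 + 8*d - 1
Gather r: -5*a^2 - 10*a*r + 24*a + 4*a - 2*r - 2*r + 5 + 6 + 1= -5*a^2 + 28*a + r*(-10*a - 4) + 12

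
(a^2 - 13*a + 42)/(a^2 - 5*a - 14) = (a - 6)/(a + 2)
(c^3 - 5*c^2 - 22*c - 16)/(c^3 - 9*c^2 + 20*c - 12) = (c^3 - 5*c^2 - 22*c - 16)/(c^3 - 9*c^2 + 20*c - 12)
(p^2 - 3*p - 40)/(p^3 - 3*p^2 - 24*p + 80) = (p - 8)/(p^2 - 8*p + 16)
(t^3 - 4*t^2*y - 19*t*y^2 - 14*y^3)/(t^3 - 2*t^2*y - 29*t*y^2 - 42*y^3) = (t + y)/(t + 3*y)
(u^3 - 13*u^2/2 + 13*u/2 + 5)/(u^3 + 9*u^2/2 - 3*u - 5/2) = (u^2 - 7*u + 10)/(u^2 + 4*u - 5)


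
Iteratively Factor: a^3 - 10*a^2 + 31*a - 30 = (a - 3)*(a^2 - 7*a + 10) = (a - 5)*(a - 3)*(a - 2)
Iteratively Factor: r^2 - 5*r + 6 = (r - 2)*(r - 3)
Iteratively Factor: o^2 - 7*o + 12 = (o - 3)*(o - 4)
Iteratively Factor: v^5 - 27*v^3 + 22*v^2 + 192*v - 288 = (v + 4)*(v^4 - 4*v^3 - 11*v^2 + 66*v - 72) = (v - 3)*(v + 4)*(v^3 - v^2 - 14*v + 24) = (v - 3)^2*(v + 4)*(v^2 + 2*v - 8) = (v - 3)^2*(v + 4)^2*(v - 2)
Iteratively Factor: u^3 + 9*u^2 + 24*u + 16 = (u + 1)*(u^2 + 8*u + 16) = (u + 1)*(u + 4)*(u + 4)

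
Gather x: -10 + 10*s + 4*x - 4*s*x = 10*s + x*(4 - 4*s) - 10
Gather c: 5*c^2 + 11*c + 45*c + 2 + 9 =5*c^2 + 56*c + 11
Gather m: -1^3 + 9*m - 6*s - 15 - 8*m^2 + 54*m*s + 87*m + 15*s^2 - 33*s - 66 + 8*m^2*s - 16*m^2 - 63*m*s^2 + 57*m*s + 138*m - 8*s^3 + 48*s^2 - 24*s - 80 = m^2*(8*s - 24) + m*(-63*s^2 + 111*s + 234) - 8*s^3 + 63*s^2 - 63*s - 162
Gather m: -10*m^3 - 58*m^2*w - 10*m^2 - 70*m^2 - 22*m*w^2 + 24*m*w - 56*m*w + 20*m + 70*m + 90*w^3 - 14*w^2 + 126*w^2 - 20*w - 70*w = -10*m^3 + m^2*(-58*w - 80) + m*(-22*w^2 - 32*w + 90) + 90*w^3 + 112*w^2 - 90*w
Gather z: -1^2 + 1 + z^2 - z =z^2 - z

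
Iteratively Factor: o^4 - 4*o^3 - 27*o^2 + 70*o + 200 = (o - 5)*(o^3 + o^2 - 22*o - 40) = (o - 5)*(o + 2)*(o^2 - o - 20) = (o - 5)^2*(o + 2)*(o + 4)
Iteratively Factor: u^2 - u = (u - 1)*(u)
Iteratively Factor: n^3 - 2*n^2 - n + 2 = (n - 1)*(n^2 - n - 2) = (n - 1)*(n + 1)*(n - 2)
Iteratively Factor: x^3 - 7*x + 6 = (x - 2)*(x^2 + 2*x - 3) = (x - 2)*(x + 3)*(x - 1)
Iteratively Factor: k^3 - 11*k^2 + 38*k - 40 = (k - 2)*(k^2 - 9*k + 20) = (k - 5)*(k - 2)*(k - 4)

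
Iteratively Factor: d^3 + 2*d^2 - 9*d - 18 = (d - 3)*(d^2 + 5*d + 6) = (d - 3)*(d + 3)*(d + 2)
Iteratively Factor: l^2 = (l)*(l)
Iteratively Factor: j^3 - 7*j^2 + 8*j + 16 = (j - 4)*(j^2 - 3*j - 4) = (j - 4)^2*(j + 1)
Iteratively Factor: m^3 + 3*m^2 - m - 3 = (m - 1)*(m^2 + 4*m + 3) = (m - 1)*(m + 3)*(m + 1)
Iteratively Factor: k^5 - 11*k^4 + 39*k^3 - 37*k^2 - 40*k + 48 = (k - 3)*(k^4 - 8*k^3 + 15*k^2 + 8*k - 16) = (k - 4)*(k - 3)*(k^3 - 4*k^2 - k + 4) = (k - 4)*(k - 3)*(k + 1)*(k^2 - 5*k + 4) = (k - 4)^2*(k - 3)*(k + 1)*(k - 1)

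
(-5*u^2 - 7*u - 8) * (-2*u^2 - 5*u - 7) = 10*u^4 + 39*u^3 + 86*u^2 + 89*u + 56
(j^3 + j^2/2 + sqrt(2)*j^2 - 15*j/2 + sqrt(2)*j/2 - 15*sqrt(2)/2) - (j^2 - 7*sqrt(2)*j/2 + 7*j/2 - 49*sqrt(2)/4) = j^3 - j^2/2 + sqrt(2)*j^2 - 11*j + 4*sqrt(2)*j + 19*sqrt(2)/4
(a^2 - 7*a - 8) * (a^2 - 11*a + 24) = a^4 - 18*a^3 + 93*a^2 - 80*a - 192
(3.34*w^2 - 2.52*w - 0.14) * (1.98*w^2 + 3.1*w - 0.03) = 6.6132*w^4 + 5.3644*w^3 - 8.1894*w^2 - 0.3584*w + 0.0042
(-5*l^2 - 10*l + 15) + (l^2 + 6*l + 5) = -4*l^2 - 4*l + 20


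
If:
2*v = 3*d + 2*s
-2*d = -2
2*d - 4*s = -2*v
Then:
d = 1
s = 5/2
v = 4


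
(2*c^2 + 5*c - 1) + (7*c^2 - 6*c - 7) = 9*c^2 - c - 8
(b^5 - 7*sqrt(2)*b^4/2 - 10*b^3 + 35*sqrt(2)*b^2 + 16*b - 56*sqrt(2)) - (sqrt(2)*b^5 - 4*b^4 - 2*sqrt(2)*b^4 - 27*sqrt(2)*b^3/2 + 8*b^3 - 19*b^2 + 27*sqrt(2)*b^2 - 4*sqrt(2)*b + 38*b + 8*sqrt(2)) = -sqrt(2)*b^5 + b^5 - 3*sqrt(2)*b^4/2 + 4*b^4 - 18*b^3 + 27*sqrt(2)*b^3/2 + 8*sqrt(2)*b^2 + 19*b^2 - 22*b + 4*sqrt(2)*b - 64*sqrt(2)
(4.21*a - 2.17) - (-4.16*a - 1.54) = 8.37*a - 0.63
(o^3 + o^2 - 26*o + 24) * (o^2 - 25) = o^5 + o^4 - 51*o^3 - o^2 + 650*o - 600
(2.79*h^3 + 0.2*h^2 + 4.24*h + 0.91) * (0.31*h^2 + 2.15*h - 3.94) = 0.8649*h^5 + 6.0605*h^4 - 9.2482*h^3 + 8.6101*h^2 - 14.7491*h - 3.5854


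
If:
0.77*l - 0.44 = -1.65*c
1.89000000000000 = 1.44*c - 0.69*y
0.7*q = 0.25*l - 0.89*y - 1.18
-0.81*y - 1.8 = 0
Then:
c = 0.25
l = 0.04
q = 1.15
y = -2.22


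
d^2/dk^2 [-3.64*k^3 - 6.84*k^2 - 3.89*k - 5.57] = -21.84*k - 13.68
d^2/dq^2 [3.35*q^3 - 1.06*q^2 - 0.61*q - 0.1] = 20.1*q - 2.12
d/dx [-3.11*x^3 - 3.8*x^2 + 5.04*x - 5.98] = -9.33*x^2 - 7.6*x + 5.04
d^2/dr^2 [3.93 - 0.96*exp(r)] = -0.96*exp(r)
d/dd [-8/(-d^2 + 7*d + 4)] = 8*(7 - 2*d)/(-d^2 + 7*d + 4)^2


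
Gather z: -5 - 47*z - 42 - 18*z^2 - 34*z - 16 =-18*z^2 - 81*z - 63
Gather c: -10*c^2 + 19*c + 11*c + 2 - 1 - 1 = -10*c^2 + 30*c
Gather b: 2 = 2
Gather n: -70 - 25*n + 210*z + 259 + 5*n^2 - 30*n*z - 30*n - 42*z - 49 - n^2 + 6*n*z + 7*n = 4*n^2 + n*(-24*z - 48) + 168*z + 140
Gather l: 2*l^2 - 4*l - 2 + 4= 2*l^2 - 4*l + 2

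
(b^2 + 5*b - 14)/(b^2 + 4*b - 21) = (b - 2)/(b - 3)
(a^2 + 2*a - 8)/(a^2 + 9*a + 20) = (a - 2)/(a + 5)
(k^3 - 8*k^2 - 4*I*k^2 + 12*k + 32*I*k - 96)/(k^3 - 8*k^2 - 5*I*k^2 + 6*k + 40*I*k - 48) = (k + 2*I)/(k + I)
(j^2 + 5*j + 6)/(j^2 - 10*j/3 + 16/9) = 9*(j^2 + 5*j + 6)/(9*j^2 - 30*j + 16)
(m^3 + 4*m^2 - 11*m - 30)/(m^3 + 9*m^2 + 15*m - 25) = (m^2 - m - 6)/(m^2 + 4*m - 5)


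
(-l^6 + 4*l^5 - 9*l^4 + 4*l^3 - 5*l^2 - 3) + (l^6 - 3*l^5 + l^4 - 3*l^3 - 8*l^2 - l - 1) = l^5 - 8*l^4 + l^3 - 13*l^2 - l - 4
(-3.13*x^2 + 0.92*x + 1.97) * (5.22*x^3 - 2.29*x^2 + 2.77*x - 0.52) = -16.3386*x^5 + 11.9701*x^4 - 0.493500000000001*x^3 - 0.3353*x^2 + 4.9785*x - 1.0244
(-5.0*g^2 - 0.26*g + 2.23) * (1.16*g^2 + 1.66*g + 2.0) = -5.8*g^4 - 8.6016*g^3 - 7.8448*g^2 + 3.1818*g + 4.46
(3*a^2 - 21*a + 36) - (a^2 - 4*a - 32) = 2*a^2 - 17*a + 68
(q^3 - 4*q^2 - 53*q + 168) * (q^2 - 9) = q^5 - 4*q^4 - 62*q^3 + 204*q^2 + 477*q - 1512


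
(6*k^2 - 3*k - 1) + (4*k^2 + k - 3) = 10*k^2 - 2*k - 4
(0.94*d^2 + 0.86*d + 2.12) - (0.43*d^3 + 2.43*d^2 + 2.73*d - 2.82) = -0.43*d^3 - 1.49*d^2 - 1.87*d + 4.94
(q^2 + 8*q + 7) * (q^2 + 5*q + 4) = q^4 + 13*q^3 + 51*q^2 + 67*q + 28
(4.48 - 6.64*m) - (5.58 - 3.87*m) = -2.77*m - 1.1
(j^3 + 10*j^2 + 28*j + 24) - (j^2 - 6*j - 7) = j^3 + 9*j^2 + 34*j + 31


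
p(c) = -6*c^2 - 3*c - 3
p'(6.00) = -75.00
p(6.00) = -237.00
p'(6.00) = -75.00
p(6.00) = -237.00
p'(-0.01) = -2.88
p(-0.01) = -2.97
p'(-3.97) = 44.64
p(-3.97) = -85.66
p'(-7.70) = 89.40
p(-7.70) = -335.64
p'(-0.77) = 6.24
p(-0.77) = -4.25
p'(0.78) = -12.36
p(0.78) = -8.99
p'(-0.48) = 2.76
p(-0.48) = -2.94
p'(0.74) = -11.88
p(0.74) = -8.51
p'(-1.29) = 12.48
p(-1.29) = -9.11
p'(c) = -12*c - 3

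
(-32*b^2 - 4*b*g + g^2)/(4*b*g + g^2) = (-8*b + g)/g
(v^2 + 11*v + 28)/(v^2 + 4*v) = (v + 7)/v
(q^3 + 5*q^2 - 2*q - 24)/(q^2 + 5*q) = (q^3 + 5*q^2 - 2*q - 24)/(q*(q + 5))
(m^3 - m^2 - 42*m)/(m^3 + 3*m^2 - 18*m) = (m - 7)/(m - 3)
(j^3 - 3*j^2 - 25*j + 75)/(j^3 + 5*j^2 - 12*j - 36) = (j^2 - 25)/(j^2 + 8*j + 12)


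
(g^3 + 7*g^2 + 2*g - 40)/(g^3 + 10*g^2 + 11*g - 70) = (g + 4)/(g + 7)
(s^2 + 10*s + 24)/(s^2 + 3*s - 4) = (s + 6)/(s - 1)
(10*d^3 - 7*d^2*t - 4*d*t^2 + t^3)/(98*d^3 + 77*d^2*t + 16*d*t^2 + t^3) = (5*d^2 - 6*d*t + t^2)/(49*d^2 + 14*d*t + t^2)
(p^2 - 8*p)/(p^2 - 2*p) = (p - 8)/(p - 2)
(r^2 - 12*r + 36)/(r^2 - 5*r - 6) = (r - 6)/(r + 1)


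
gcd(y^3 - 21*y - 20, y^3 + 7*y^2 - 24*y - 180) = y - 5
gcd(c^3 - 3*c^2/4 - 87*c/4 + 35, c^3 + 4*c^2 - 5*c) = c + 5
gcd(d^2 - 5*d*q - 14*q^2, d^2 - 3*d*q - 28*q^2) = -d + 7*q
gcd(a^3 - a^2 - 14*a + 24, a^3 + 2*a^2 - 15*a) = a - 3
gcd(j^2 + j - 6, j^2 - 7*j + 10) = j - 2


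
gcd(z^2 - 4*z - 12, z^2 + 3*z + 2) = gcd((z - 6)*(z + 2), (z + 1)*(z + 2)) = z + 2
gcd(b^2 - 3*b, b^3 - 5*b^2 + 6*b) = b^2 - 3*b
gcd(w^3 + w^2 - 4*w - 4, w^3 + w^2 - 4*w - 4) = w^3 + w^2 - 4*w - 4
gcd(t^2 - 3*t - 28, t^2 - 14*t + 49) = t - 7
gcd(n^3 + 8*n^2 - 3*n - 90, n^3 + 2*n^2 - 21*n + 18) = n^2 + 3*n - 18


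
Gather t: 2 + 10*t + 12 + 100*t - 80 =110*t - 66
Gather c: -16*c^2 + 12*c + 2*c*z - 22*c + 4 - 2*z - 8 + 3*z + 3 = -16*c^2 + c*(2*z - 10) + z - 1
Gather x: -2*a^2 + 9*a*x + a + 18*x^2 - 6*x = -2*a^2 + a + 18*x^2 + x*(9*a - 6)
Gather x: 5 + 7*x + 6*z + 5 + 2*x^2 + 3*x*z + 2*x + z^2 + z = 2*x^2 + x*(3*z + 9) + z^2 + 7*z + 10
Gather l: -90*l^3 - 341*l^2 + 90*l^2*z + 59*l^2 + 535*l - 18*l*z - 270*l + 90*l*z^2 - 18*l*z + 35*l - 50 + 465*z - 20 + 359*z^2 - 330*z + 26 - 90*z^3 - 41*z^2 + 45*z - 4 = -90*l^3 + l^2*(90*z - 282) + l*(90*z^2 - 36*z + 300) - 90*z^3 + 318*z^2 + 180*z - 48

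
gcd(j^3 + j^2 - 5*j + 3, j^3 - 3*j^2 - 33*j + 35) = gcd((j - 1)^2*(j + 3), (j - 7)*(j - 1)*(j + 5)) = j - 1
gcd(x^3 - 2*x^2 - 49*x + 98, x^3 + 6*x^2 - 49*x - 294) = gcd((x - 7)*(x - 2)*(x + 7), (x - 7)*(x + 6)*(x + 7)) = x^2 - 49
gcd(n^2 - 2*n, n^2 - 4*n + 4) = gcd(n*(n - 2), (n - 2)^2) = n - 2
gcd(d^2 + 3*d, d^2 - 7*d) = d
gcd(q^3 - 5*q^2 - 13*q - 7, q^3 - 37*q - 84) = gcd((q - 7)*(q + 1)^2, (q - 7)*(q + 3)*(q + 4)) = q - 7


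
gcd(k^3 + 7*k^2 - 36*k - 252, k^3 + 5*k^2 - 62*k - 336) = k^2 + 13*k + 42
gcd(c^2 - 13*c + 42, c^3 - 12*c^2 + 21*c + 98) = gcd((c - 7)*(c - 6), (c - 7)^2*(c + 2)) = c - 7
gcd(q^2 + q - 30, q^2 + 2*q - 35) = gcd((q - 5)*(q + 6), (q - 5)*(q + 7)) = q - 5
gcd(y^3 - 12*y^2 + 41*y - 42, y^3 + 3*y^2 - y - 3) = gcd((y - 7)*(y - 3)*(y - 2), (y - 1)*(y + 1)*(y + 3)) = 1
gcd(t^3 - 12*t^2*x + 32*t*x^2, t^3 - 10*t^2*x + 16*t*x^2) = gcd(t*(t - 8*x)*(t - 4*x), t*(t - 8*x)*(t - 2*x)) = -t^2 + 8*t*x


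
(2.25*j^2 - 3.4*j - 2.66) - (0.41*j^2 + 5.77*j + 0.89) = 1.84*j^2 - 9.17*j - 3.55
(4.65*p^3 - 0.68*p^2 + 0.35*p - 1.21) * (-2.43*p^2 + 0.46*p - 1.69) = -11.2995*p^5 + 3.7914*p^4 - 9.0218*p^3 + 4.2505*p^2 - 1.1481*p + 2.0449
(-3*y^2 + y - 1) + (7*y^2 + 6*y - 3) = 4*y^2 + 7*y - 4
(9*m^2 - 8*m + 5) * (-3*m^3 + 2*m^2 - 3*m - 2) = -27*m^5 + 42*m^4 - 58*m^3 + 16*m^2 + m - 10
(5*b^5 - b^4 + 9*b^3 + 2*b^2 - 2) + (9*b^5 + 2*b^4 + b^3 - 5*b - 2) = 14*b^5 + b^4 + 10*b^3 + 2*b^2 - 5*b - 4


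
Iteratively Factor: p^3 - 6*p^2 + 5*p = (p - 5)*(p^2 - p) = (p - 5)*(p - 1)*(p)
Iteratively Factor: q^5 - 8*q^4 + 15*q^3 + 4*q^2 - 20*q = (q - 2)*(q^4 - 6*q^3 + 3*q^2 + 10*q) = (q - 5)*(q - 2)*(q^3 - q^2 - 2*q) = q*(q - 5)*(q - 2)*(q^2 - q - 2) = q*(q - 5)*(q - 2)*(q + 1)*(q - 2)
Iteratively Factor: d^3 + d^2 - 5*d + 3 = (d + 3)*(d^2 - 2*d + 1) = (d - 1)*(d + 3)*(d - 1)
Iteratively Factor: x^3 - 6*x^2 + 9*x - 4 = (x - 1)*(x^2 - 5*x + 4) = (x - 4)*(x - 1)*(x - 1)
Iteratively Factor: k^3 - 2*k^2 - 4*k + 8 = (k + 2)*(k^2 - 4*k + 4) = (k - 2)*(k + 2)*(k - 2)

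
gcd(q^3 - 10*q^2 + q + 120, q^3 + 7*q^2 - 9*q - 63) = q + 3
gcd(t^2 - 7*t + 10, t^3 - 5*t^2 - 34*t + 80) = t - 2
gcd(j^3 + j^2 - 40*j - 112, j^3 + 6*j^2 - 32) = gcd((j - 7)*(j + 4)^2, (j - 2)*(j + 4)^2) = j^2 + 8*j + 16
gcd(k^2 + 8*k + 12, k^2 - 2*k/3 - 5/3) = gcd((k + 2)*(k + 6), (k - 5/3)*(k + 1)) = 1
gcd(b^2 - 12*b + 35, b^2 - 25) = b - 5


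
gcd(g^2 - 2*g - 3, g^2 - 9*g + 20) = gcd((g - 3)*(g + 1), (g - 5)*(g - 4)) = 1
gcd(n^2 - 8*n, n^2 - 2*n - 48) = n - 8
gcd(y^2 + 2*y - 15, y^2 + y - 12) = y - 3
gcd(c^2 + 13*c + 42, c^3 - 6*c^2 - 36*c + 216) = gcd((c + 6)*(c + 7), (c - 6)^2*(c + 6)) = c + 6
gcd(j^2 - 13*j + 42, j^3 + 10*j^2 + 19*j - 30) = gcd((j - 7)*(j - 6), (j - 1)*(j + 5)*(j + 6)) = 1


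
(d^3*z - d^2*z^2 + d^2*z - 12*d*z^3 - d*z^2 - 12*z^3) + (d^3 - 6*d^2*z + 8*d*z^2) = d^3*z + d^3 - d^2*z^2 - 5*d^2*z - 12*d*z^3 + 7*d*z^2 - 12*z^3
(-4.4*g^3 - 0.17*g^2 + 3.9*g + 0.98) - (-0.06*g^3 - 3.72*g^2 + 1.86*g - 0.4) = -4.34*g^3 + 3.55*g^2 + 2.04*g + 1.38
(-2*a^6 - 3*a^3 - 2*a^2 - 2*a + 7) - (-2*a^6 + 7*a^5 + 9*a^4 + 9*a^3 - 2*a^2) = -7*a^5 - 9*a^4 - 12*a^3 - 2*a + 7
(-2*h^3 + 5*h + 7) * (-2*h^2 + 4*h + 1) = 4*h^5 - 8*h^4 - 12*h^3 + 6*h^2 + 33*h + 7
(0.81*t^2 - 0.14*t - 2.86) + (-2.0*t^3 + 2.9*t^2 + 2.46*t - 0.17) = -2.0*t^3 + 3.71*t^2 + 2.32*t - 3.03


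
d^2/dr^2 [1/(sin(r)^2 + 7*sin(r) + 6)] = (-4*sin(r)^3 - 17*sin(r)^2 - 2*sin(r) + 86)/((sin(r) + 1)^2*(sin(r) + 6)^3)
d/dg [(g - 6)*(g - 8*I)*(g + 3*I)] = 3*g^2 + g*(-12 - 10*I) + 24 + 30*I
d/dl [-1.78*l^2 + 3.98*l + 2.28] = 3.98 - 3.56*l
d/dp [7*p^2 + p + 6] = 14*p + 1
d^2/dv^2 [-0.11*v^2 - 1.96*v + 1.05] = -0.220000000000000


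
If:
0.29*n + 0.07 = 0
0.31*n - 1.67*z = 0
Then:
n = -0.24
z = -0.04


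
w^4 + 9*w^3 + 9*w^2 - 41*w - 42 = (w - 2)*(w + 1)*(w + 3)*(w + 7)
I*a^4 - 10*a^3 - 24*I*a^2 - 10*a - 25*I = (a + I)*(a + 5*I)^2*(I*a + 1)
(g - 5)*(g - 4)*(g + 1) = g^3 - 8*g^2 + 11*g + 20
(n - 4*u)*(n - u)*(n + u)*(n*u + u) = n^4*u - 4*n^3*u^2 + n^3*u - n^2*u^3 - 4*n^2*u^2 + 4*n*u^4 - n*u^3 + 4*u^4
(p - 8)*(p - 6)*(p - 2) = p^3 - 16*p^2 + 76*p - 96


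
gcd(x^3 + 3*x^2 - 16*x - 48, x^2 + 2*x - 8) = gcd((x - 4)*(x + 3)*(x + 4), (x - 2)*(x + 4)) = x + 4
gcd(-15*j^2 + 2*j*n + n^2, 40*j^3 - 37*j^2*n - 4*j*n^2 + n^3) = 5*j + n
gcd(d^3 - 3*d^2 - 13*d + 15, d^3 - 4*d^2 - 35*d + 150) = d - 5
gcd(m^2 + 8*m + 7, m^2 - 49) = m + 7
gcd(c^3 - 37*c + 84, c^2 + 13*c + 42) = c + 7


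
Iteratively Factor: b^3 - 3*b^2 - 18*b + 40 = (b - 2)*(b^2 - b - 20) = (b - 5)*(b - 2)*(b + 4)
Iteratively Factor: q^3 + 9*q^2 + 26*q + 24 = (q + 3)*(q^2 + 6*q + 8) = (q + 2)*(q + 3)*(q + 4)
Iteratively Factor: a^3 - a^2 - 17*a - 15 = (a + 3)*(a^2 - 4*a - 5) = (a + 1)*(a + 3)*(a - 5)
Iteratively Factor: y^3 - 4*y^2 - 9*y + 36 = (y + 3)*(y^2 - 7*y + 12) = (y - 3)*(y + 3)*(y - 4)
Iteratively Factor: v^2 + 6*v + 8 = (v + 4)*(v + 2)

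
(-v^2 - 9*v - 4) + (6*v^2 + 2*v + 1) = 5*v^2 - 7*v - 3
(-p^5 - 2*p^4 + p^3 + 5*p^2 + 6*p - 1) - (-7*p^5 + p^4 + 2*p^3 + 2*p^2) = 6*p^5 - 3*p^4 - p^3 + 3*p^2 + 6*p - 1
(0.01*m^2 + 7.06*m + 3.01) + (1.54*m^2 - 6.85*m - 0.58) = 1.55*m^2 + 0.21*m + 2.43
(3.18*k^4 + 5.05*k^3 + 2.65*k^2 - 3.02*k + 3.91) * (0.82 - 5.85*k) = -18.603*k^5 - 26.9349*k^4 - 11.3615*k^3 + 19.84*k^2 - 25.3499*k + 3.2062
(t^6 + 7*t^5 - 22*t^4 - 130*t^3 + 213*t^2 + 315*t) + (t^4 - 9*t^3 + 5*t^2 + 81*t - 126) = t^6 + 7*t^5 - 21*t^4 - 139*t^3 + 218*t^2 + 396*t - 126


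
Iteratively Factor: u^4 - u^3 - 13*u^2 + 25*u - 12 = (u - 1)*(u^3 - 13*u + 12) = (u - 3)*(u - 1)*(u^2 + 3*u - 4) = (u - 3)*(u - 1)^2*(u + 4)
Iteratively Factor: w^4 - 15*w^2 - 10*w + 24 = (w - 1)*(w^3 + w^2 - 14*w - 24) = (w - 1)*(w + 2)*(w^2 - w - 12) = (w - 1)*(w + 2)*(w + 3)*(w - 4)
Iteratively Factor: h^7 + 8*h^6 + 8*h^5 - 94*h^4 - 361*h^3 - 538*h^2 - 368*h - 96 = (h + 4)*(h^6 + 4*h^5 - 8*h^4 - 62*h^3 - 113*h^2 - 86*h - 24) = (h + 3)*(h + 4)*(h^5 + h^4 - 11*h^3 - 29*h^2 - 26*h - 8) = (h + 1)*(h + 3)*(h + 4)*(h^4 - 11*h^2 - 18*h - 8) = (h + 1)^2*(h + 3)*(h + 4)*(h^3 - h^2 - 10*h - 8) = (h - 4)*(h + 1)^2*(h + 3)*(h + 4)*(h^2 + 3*h + 2) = (h - 4)*(h + 1)^3*(h + 3)*(h + 4)*(h + 2)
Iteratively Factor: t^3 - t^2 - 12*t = (t + 3)*(t^2 - 4*t) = t*(t + 3)*(t - 4)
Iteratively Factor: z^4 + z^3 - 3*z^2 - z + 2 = (z - 1)*(z^3 + 2*z^2 - z - 2) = (z - 1)*(z + 1)*(z^2 + z - 2) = (z - 1)*(z + 1)*(z + 2)*(z - 1)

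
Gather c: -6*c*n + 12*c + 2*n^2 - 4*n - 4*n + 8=c*(12 - 6*n) + 2*n^2 - 8*n + 8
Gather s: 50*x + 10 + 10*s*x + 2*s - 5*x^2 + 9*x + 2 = s*(10*x + 2) - 5*x^2 + 59*x + 12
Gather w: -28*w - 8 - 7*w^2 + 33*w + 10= -7*w^2 + 5*w + 2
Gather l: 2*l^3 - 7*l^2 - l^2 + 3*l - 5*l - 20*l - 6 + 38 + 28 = 2*l^3 - 8*l^2 - 22*l + 60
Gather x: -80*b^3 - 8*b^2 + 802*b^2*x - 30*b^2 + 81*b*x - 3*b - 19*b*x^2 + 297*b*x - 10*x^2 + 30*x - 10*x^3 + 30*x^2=-80*b^3 - 38*b^2 - 3*b - 10*x^3 + x^2*(20 - 19*b) + x*(802*b^2 + 378*b + 30)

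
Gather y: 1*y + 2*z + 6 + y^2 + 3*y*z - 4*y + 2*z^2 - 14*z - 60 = y^2 + y*(3*z - 3) + 2*z^2 - 12*z - 54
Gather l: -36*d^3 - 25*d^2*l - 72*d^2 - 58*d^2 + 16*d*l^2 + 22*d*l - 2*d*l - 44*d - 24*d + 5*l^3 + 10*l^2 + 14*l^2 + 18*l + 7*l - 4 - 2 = -36*d^3 - 130*d^2 - 68*d + 5*l^3 + l^2*(16*d + 24) + l*(-25*d^2 + 20*d + 25) - 6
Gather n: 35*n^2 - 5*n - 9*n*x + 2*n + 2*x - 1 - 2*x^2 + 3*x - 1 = 35*n^2 + n*(-9*x - 3) - 2*x^2 + 5*x - 2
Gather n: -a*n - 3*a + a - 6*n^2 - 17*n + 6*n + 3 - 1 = -2*a - 6*n^2 + n*(-a - 11) + 2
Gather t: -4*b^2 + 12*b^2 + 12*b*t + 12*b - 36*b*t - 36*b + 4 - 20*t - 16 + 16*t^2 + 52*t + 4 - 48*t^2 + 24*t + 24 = 8*b^2 - 24*b - 32*t^2 + t*(56 - 24*b) + 16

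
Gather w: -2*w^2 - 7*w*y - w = -2*w^2 + w*(-7*y - 1)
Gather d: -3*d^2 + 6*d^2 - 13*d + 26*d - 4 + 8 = 3*d^2 + 13*d + 4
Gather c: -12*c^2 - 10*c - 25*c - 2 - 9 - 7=-12*c^2 - 35*c - 18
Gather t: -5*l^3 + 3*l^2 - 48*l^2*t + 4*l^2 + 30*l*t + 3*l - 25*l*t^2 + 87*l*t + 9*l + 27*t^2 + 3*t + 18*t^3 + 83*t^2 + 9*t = -5*l^3 + 7*l^2 + 12*l + 18*t^3 + t^2*(110 - 25*l) + t*(-48*l^2 + 117*l + 12)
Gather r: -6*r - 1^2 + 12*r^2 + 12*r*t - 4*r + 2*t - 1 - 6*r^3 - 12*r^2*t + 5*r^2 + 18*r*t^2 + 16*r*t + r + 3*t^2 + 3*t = -6*r^3 + r^2*(17 - 12*t) + r*(18*t^2 + 28*t - 9) + 3*t^2 + 5*t - 2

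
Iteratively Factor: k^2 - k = (k)*(k - 1)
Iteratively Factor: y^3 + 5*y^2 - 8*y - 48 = (y + 4)*(y^2 + y - 12) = (y - 3)*(y + 4)*(y + 4)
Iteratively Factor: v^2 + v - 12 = (v - 3)*(v + 4)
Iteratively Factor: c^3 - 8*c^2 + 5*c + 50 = (c - 5)*(c^2 - 3*c - 10) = (c - 5)*(c + 2)*(c - 5)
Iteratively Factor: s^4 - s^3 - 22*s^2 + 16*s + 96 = (s + 2)*(s^3 - 3*s^2 - 16*s + 48) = (s + 2)*(s + 4)*(s^2 - 7*s + 12) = (s - 3)*(s + 2)*(s + 4)*(s - 4)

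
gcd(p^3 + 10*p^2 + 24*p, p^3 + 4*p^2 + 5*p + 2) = 1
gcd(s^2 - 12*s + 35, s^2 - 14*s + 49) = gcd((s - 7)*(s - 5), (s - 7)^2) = s - 7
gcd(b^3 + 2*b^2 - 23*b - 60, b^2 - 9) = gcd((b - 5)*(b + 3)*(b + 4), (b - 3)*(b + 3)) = b + 3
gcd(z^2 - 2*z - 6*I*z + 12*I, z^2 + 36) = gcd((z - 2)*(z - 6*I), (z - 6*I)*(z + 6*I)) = z - 6*I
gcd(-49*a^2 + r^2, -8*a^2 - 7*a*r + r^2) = 1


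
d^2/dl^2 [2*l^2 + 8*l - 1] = 4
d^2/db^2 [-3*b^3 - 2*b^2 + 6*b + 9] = -18*b - 4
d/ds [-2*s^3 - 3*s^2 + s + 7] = -6*s^2 - 6*s + 1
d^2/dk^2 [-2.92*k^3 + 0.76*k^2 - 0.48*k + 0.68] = 1.52 - 17.52*k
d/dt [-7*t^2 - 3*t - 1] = -14*t - 3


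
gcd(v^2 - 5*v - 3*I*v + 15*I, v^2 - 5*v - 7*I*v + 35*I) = v - 5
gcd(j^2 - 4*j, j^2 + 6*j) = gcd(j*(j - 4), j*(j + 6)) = j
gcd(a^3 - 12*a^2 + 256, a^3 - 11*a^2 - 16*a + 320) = a^2 - 16*a + 64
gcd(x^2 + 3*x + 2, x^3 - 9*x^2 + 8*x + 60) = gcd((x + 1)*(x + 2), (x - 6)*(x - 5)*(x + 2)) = x + 2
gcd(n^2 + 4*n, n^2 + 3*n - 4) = n + 4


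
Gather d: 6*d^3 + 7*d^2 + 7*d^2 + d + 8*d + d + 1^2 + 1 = 6*d^3 + 14*d^2 + 10*d + 2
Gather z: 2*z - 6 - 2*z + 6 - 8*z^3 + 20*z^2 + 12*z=-8*z^3 + 20*z^2 + 12*z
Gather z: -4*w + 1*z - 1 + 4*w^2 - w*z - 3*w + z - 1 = 4*w^2 - 7*w + z*(2 - w) - 2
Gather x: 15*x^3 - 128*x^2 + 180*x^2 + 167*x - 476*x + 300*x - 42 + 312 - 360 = 15*x^3 + 52*x^2 - 9*x - 90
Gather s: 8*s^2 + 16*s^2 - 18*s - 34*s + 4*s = 24*s^2 - 48*s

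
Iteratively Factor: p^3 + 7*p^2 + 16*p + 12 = (p + 2)*(p^2 + 5*p + 6) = (p + 2)^2*(p + 3)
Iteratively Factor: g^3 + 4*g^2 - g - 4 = (g + 4)*(g^2 - 1) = (g - 1)*(g + 4)*(g + 1)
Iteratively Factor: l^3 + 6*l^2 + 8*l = (l + 2)*(l^2 + 4*l) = (l + 2)*(l + 4)*(l)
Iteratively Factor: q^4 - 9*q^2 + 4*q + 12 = (q - 2)*(q^3 + 2*q^2 - 5*q - 6) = (q - 2)*(q + 3)*(q^2 - q - 2) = (q - 2)*(q + 1)*(q + 3)*(q - 2)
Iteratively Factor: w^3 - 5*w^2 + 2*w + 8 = (w - 4)*(w^2 - w - 2) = (w - 4)*(w - 2)*(w + 1)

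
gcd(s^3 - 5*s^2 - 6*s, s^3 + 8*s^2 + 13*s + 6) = s + 1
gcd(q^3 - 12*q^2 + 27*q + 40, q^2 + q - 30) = q - 5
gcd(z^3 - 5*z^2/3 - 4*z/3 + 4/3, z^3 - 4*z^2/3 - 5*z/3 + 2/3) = z^2 - z - 2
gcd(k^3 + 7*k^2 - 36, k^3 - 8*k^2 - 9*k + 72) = k + 3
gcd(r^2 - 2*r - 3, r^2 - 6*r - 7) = r + 1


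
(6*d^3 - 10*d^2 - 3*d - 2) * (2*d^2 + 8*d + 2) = 12*d^5 + 28*d^4 - 74*d^3 - 48*d^2 - 22*d - 4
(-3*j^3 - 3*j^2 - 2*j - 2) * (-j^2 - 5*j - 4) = 3*j^5 + 18*j^4 + 29*j^3 + 24*j^2 + 18*j + 8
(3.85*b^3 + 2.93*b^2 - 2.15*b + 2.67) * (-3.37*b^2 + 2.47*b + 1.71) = -12.9745*b^5 - 0.364599999999999*b^4 + 21.0661*b^3 - 9.2981*b^2 + 2.9184*b + 4.5657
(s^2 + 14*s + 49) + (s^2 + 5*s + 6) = 2*s^2 + 19*s + 55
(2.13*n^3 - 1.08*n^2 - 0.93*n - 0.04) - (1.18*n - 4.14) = 2.13*n^3 - 1.08*n^2 - 2.11*n + 4.1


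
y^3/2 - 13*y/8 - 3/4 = (y/2 + 1/4)*(y - 2)*(y + 3/2)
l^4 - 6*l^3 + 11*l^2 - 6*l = l*(l - 3)*(l - 2)*(l - 1)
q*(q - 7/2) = q^2 - 7*q/2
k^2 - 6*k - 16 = (k - 8)*(k + 2)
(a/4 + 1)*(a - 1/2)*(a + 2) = a^3/4 + 11*a^2/8 + 5*a/4 - 1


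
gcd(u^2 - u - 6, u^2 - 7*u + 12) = u - 3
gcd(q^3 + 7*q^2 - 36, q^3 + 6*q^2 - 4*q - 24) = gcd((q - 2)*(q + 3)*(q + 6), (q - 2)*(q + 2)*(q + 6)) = q^2 + 4*q - 12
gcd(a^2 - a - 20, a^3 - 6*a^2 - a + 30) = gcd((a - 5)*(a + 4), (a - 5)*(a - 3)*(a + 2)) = a - 5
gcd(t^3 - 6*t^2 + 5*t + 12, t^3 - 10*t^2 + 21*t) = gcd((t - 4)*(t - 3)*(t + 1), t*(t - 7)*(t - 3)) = t - 3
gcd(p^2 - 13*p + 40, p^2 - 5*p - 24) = p - 8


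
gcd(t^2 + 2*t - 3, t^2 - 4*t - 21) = t + 3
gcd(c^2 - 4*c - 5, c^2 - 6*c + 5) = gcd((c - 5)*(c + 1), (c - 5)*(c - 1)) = c - 5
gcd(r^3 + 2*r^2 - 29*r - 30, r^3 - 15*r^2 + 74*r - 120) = r - 5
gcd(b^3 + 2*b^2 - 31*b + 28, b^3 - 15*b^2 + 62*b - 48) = b - 1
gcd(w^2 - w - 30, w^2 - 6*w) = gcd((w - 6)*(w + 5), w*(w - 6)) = w - 6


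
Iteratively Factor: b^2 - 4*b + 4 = (b - 2)*(b - 2)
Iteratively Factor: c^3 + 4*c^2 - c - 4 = (c + 4)*(c^2 - 1) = (c + 1)*(c + 4)*(c - 1)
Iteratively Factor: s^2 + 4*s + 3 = (s + 1)*(s + 3)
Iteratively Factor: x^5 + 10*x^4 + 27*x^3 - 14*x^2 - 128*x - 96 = (x + 1)*(x^4 + 9*x^3 + 18*x^2 - 32*x - 96) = (x + 1)*(x + 3)*(x^3 + 6*x^2 - 32) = (x + 1)*(x + 3)*(x + 4)*(x^2 + 2*x - 8) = (x - 2)*(x + 1)*(x + 3)*(x + 4)*(x + 4)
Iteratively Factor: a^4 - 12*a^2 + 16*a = (a)*(a^3 - 12*a + 16) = a*(a - 2)*(a^2 + 2*a - 8) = a*(a - 2)^2*(a + 4)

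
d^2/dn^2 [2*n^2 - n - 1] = 4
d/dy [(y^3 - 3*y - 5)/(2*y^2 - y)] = (2*y^4 - 2*y^3 + 6*y^2 + 20*y - 5)/(y^2*(4*y^2 - 4*y + 1))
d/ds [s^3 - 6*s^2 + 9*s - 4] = 3*s^2 - 12*s + 9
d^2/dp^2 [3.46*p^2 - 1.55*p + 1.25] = 6.92000000000000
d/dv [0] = 0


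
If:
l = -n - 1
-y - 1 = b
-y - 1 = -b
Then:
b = 0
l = -n - 1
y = -1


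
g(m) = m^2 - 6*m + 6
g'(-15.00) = -36.00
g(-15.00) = 321.00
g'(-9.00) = -24.00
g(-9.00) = 141.00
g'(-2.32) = -10.64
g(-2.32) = 25.30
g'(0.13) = -5.74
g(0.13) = 5.24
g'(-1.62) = -9.24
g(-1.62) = 18.34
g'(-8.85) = -23.70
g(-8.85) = 137.42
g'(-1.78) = -9.56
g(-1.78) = 19.85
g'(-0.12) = -6.24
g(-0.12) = 6.73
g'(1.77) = -2.46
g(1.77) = -1.49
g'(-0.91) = -7.82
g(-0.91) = 12.29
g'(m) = 2*m - 6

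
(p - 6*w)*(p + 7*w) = p^2 + p*w - 42*w^2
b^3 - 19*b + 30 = (b - 3)*(b - 2)*(b + 5)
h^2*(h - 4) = h^3 - 4*h^2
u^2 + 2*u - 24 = (u - 4)*(u + 6)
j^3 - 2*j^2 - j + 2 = (j - 2)*(j - 1)*(j + 1)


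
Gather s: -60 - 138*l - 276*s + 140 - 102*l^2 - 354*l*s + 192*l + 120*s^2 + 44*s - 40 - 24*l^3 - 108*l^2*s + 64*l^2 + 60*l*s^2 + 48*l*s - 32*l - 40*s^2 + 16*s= -24*l^3 - 38*l^2 + 22*l + s^2*(60*l + 80) + s*(-108*l^2 - 306*l - 216) + 40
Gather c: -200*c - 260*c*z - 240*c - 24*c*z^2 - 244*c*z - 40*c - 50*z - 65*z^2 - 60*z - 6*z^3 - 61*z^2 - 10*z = c*(-24*z^2 - 504*z - 480) - 6*z^3 - 126*z^2 - 120*z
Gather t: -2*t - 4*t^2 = -4*t^2 - 2*t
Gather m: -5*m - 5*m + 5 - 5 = -10*m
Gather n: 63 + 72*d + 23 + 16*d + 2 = 88*d + 88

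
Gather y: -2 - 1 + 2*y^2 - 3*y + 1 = 2*y^2 - 3*y - 2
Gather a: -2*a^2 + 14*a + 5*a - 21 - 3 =-2*a^2 + 19*a - 24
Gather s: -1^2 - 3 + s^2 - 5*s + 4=s^2 - 5*s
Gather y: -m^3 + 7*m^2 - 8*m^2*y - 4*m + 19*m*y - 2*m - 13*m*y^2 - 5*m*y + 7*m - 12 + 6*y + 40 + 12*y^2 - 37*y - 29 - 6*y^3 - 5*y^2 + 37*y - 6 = -m^3 + 7*m^2 + m - 6*y^3 + y^2*(7 - 13*m) + y*(-8*m^2 + 14*m + 6) - 7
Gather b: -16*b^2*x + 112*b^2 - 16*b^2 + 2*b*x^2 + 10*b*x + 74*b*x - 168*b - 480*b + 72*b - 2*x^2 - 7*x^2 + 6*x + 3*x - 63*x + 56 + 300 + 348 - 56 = b^2*(96 - 16*x) + b*(2*x^2 + 84*x - 576) - 9*x^2 - 54*x + 648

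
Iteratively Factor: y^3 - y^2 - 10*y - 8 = (y + 2)*(y^2 - 3*y - 4) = (y + 1)*(y + 2)*(y - 4)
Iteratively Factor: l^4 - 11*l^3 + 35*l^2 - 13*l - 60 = (l - 5)*(l^3 - 6*l^2 + 5*l + 12) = (l - 5)*(l + 1)*(l^2 - 7*l + 12) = (l - 5)*(l - 3)*(l + 1)*(l - 4)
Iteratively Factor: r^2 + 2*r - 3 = (r + 3)*(r - 1)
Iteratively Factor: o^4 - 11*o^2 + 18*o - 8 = (o - 1)*(o^3 + o^2 - 10*o + 8) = (o - 1)*(o + 4)*(o^2 - 3*o + 2) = (o - 1)^2*(o + 4)*(o - 2)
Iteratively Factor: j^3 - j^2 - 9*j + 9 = (j - 3)*(j^2 + 2*j - 3) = (j - 3)*(j + 3)*(j - 1)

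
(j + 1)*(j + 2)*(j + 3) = j^3 + 6*j^2 + 11*j + 6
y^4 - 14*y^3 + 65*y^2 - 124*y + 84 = (y - 7)*(y - 3)*(y - 2)^2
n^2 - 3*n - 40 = (n - 8)*(n + 5)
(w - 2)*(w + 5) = w^2 + 3*w - 10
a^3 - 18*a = a*(a - 3*sqrt(2))*(a + 3*sqrt(2))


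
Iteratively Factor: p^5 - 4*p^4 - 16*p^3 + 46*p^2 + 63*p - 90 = (p - 1)*(p^4 - 3*p^3 - 19*p^2 + 27*p + 90) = (p - 3)*(p - 1)*(p^3 - 19*p - 30) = (p - 3)*(p - 1)*(p + 3)*(p^2 - 3*p - 10) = (p - 5)*(p - 3)*(p - 1)*(p + 3)*(p + 2)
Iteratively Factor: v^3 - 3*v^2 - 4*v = (v + 1)*(v^2 - 4*v) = (v - 4)*(v + 1)*(v)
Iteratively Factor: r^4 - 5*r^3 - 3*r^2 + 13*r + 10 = (r + 1)*(r^3 - 6*r^2 + 3*r + 10) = (r + 1)^2*(r^2 - 7*r + 10) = (r - 5)*(r + 1)^2*(r - 2)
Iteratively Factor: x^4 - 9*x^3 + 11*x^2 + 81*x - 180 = (x - 5)*(x^3 - 4*x^2 - 9*x + 36) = (x - 5)*(x - 3)*(x^2 - x - 12) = (x - 5)*(x - 4)*(x - 3)*(x + 3)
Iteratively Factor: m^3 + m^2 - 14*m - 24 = (m + 3)*(m^2 - 2*m - 8) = (m - 4)*(m + 3)*(m + 2)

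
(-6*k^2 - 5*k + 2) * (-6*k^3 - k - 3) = 36*k^5 + 30*k^4 - 6*k^3 + 23*k^2 + 13*k - 6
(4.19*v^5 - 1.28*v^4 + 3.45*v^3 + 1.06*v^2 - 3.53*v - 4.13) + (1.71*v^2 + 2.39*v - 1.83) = 4.19*v^5 - 1.28*v^4 + 3.45*v^3 + 2.77*v^2 - 1.14*v - 5.96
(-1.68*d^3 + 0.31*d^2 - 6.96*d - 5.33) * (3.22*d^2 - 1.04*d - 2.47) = -5.4096*d^5 + 2.7454*d^4 - 18.584*d^3 - 10.6899*d^2 + 22.7344*d + 13.1651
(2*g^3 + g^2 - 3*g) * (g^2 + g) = 2*g^5 + 3*g^4 - 2*g^3 - 3*g^2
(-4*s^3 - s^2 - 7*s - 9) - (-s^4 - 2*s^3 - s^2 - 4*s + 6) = s^4 - 2*s^3 - 3*s - 15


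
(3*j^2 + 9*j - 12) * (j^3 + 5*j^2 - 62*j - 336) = 3*j^5 + 24*j^4 - 153*j^3 - 1626*j^2 - 2280*j + 4032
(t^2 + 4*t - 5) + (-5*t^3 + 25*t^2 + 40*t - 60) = -5*t^3 + 26*t^2 + 44*t - 65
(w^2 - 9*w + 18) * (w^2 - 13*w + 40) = w^4 - 22*w^3 + 175*w^2 - 594*w + 720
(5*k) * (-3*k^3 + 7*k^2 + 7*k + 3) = -15*k^4 + 35*k^3 + 35*k^2 + 15*k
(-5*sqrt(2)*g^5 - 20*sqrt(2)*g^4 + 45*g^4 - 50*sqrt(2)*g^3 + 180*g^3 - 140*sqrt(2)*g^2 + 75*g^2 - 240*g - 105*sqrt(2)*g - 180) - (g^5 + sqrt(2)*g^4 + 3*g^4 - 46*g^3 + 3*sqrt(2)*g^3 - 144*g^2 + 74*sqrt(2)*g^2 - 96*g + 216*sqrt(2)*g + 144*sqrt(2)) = -5*sqrt(2)*g^5 - g^5 - 21*sqrt(2)*g^4 + 42*g^4 - 53*sqrt(2)*g^3 + 226*g^3 - 214*sqrt(2)*g^2 + 219*g^2 - 321*sqrt(2)*g - 144*g - 144*sqrt(2) - 180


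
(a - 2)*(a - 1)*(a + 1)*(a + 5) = a^4 + 3*a^3 - 11*a^2 - 3*a + 10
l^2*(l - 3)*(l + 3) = l^4 - 9*l^2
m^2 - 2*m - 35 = (m - 7)*(m + 5)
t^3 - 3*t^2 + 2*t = t*(t - 2)*(t - 1)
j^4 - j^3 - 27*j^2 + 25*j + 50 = (j - 5)*(j - 2)*(j + 1)*(j + 5)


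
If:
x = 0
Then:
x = 0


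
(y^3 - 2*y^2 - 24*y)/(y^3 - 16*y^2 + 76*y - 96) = y*(y + 4)/(y^2 - 10*y + 16)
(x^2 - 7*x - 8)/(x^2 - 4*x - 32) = (x + 1)/(x + 4)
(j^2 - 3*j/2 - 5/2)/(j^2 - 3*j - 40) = (-2*j^2 + 3*j + 5)/(2*(-j^2 + 3*j + 40))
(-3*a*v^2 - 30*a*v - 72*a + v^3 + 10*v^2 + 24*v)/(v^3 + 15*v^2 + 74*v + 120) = (-3*a + v)/(v + 5)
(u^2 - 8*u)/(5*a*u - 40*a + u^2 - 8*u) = u/(5*a + u)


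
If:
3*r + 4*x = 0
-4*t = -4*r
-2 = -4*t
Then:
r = 1/2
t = 1/2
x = -3/8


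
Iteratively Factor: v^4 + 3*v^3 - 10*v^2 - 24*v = (v - 3)*(v^3 + 6*v^2 + 8*v) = (v - 3)*(v + 4)*(v^2 + 2*v) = (v - 3)*(v + 2)*(v + 4)*(v)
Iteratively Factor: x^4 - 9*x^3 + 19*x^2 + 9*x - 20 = (x - 1)*(x^3 - 8*x^2 + 11*x + 20) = (x - 4)*(x - 1)*(x^2 - 4*x - 5) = (x - 4)*(x - 1)*(x + 1)*(x - 5)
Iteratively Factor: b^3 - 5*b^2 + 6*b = (b - 3)*(b^2 - 2*b) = b*(b - 3)*(b - 2)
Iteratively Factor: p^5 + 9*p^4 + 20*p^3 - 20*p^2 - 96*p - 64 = (p - 2)*(p^4 + 11*p^3 + 42*p^2 + 64*p + 32) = (p - 2)*(p + 2)*(p^3 + 9*p^2 + 24*p + 16) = (p - 2)*(p + 1)*(p + 2)*(p^2 + 8*p + 16) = (p - 2)*(p + 1)*(p + 2)*(p + 4)*(p + 4)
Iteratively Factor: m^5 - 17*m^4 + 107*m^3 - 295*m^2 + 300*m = (m - 5)*(m^4 - 12*m^3 + 47*m^2 - 60*m) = (m - 5)^2*(m^3 - 7*m^2 + 12*m) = m*(m - 5)^2*(m^2 - 7*m + 12) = m*(m - 5)^2*(m - 3)*(m - 4)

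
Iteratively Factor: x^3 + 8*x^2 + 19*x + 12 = (x + 4)*(x^2 + 4*x + 3) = (x + 3)*(x + 4)*(x + 1)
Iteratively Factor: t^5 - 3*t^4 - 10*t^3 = (t)*(t^4 - 3*t^3 - 10*t^2) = t*(t + 2)*(t^3 - 5*t^2) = t^2*(t + 2)*(t^2 - 5*t) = t^3*(t + 2)*(t - 5)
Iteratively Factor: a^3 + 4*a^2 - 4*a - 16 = (a + 2)*(a^2 + 2*a - 8) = (a - 2)*(a + 2)*(a + 4)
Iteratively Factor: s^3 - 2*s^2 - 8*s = (s - 4)*(s^2 + 2*s) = s*(s - 4)*(s + 2)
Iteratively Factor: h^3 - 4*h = (h + 2)*(h^2 - 2*h) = h*(h + 2)*(h - 2)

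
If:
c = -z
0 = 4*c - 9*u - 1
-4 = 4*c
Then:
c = -1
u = -5/9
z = 1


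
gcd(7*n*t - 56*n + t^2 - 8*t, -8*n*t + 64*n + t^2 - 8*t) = t - 8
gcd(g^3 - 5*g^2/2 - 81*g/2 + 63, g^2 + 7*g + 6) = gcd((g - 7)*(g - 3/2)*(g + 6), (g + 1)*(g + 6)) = g + 6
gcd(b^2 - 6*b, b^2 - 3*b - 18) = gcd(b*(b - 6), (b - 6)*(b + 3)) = b - 6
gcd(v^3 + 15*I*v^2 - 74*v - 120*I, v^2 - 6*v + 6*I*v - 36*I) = v + 6*I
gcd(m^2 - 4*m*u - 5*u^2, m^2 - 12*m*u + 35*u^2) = -m + 5*u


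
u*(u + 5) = u^2 + 5*u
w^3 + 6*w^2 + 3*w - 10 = (w - 1)*(w + 2)*(w + 5)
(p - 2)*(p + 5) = p^2 + 3*p - 10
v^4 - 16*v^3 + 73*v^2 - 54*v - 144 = (v - 8)*(v - 6)*(v - 3)*(v + 1)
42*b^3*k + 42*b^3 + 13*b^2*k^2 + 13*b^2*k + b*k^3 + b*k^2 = (6*b + k)*(7*b + k)*(b*k + b)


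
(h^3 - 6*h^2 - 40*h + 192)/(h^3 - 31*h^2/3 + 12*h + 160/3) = 3*(h + 6)/(3*h + 5)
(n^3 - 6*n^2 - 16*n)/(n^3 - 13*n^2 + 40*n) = (n + 2)/(n - 5)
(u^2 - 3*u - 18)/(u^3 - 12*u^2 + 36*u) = (u + 3)/(u*(u - 6))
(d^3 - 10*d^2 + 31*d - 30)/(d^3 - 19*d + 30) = (d - 5)/(d + 5)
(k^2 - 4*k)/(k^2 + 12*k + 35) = k*(k - 4)/(k^2 + 12*k + 35)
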